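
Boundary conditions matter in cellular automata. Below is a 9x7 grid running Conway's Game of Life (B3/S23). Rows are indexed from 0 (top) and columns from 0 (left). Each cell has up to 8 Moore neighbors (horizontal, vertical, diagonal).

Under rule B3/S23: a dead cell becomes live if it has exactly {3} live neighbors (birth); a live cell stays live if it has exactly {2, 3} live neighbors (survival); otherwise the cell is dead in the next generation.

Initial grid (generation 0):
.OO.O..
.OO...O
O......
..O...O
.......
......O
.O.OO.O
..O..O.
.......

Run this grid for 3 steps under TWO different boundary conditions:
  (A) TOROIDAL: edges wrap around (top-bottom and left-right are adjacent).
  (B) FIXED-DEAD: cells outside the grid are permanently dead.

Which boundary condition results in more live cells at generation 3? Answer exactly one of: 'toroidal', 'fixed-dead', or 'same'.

Under TOROIDAL boundary, generation 3:
O.....O
OOOO...
..O....
..O....
....O..
OOOOO.O
..OO...
O......
OO...O.
Population = 21

Under FIXED-DEAD boundary, generation 3:
.......
.O.O...
..O....
..O....
....O..
...OOO.
..O...O
..O.OO.
...OO..
Population = 15

Comparison: toroidal=21, fixed-dead=15 -> toroidal

Answer: toroidal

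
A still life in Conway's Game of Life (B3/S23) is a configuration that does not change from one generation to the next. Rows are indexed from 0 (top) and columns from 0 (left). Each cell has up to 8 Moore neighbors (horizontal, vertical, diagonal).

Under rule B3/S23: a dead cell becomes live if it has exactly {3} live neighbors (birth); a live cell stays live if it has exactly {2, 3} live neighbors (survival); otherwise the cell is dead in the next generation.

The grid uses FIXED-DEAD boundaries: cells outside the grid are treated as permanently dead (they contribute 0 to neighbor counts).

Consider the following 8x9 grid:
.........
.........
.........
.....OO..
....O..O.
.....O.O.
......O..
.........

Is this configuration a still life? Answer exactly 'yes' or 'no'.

Compute generation 1 and compare to generation 0 (given above):
Generation 1:
.........
.........
.........
.....OO..
....O..O.
.....O.O.
......O..
.........
The grids are IDENTICAL -> still life.

Answer: yes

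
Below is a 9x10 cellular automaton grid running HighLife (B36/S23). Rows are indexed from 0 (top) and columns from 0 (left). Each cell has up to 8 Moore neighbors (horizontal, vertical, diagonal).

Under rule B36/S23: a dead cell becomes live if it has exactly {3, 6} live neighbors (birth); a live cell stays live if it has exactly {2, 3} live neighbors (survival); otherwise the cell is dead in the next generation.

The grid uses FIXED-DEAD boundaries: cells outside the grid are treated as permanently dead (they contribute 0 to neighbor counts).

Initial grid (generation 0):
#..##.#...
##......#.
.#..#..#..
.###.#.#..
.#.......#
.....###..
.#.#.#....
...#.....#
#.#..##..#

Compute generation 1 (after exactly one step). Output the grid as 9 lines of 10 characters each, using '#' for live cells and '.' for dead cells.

Simulating step by step:
Generation 0 (given above): 30 live cells
Generation 1: 35 live cells
(generation 1 grid is the final answer)

Answer: ##........
######.#..
...##.###.
##.##.#.#.
.#..##.##.
..#.###...
..#..#....
.#.#.##...
..........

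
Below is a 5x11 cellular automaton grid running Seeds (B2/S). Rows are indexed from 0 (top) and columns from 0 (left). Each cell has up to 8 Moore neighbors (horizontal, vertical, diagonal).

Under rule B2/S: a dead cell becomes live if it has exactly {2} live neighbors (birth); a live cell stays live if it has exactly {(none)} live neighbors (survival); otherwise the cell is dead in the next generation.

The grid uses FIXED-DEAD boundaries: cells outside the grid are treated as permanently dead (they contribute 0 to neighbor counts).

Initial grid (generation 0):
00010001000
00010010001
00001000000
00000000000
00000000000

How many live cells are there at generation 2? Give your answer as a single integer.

Answer: 5

Derivation:
Simulating step by step:
Generation 0 (given above): 6 live cells
Generation 1: 8 live cells
00101010000
00100101000
00010100000
00000000000
00000000000
Generation 2: 5 live cells
01000001000
01000000000
00100000000
00001000000
00000000000
Population at generation 2: 5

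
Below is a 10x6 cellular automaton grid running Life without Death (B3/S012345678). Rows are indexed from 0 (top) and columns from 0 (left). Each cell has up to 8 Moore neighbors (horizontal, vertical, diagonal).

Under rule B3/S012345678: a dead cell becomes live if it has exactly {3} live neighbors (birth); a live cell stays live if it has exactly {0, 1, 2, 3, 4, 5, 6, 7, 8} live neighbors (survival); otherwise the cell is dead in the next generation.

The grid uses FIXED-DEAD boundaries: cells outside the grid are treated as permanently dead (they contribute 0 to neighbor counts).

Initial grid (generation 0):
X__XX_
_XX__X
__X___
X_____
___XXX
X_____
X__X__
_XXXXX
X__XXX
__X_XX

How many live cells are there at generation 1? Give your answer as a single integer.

Answer: 33

Derivation:
Simulating step by step:
Generation 0 (given above): 26 live cells
Generation 1: 33 live cells
XXXXX_
_XX_XX
__X___
X__XX_
___XXX
X__X__
X__X__
XXXXXX
X__XXX
__X_XX
Population at generation 1: 33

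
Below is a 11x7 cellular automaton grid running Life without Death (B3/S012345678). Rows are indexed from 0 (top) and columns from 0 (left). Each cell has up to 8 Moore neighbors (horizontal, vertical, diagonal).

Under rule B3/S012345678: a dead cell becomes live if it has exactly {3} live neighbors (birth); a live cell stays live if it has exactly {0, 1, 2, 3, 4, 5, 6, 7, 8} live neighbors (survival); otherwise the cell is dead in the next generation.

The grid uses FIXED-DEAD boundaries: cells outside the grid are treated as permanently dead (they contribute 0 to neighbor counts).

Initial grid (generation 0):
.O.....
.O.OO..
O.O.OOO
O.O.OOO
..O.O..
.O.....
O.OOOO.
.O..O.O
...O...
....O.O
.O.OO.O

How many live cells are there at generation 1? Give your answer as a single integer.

Simulating step by step:
Generation 0 (given above): 32 live cells
Generation 1: 37 live cells
.OO....
OO.OO..
O.O.OOO
O.O.OOO
..O.O..
.O...O.
O.OOOO.
.O..O.O
...OO..
..O.O.O
.O.OO.O
Population at generation 1: 37

Answer: 37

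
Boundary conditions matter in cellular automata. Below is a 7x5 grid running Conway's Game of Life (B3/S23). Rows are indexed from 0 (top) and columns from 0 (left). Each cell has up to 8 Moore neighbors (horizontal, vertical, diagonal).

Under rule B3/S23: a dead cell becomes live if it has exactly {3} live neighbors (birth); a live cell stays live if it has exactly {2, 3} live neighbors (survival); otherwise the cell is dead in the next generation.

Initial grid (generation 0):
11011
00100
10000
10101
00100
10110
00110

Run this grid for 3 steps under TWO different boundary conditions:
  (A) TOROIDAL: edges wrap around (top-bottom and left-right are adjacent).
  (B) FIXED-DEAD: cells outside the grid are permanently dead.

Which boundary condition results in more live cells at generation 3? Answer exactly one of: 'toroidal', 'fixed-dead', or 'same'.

Answer: toroidal

Derivation:
Under TOROIDAL boundary, generation 3:
11101
00000
01100
00100
01000
10000
01101
Population = 12

Under FIXED-DEAD boundary, generation 3:
00000
00101
00101
00111
00010
00100
00100
Population = 10

Comparison: toroidal=12, fixed-dead=10 -> toroidal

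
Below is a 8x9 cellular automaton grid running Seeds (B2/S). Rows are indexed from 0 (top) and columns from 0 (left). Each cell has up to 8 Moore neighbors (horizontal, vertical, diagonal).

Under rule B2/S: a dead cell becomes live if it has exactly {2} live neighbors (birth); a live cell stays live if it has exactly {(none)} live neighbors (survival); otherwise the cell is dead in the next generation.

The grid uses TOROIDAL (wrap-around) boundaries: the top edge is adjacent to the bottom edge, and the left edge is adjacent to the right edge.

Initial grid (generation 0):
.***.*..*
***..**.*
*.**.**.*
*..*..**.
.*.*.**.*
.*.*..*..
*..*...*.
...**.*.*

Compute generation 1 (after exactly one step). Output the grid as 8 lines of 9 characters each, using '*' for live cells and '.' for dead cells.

Simulating step by step:
Generation 0 (given above): 36 live cells
Generation 1: 1 live cells
(generation 1 grid is the final answer)

Answer: .........
.........
.........
.........
.........
.........
.*.......
.........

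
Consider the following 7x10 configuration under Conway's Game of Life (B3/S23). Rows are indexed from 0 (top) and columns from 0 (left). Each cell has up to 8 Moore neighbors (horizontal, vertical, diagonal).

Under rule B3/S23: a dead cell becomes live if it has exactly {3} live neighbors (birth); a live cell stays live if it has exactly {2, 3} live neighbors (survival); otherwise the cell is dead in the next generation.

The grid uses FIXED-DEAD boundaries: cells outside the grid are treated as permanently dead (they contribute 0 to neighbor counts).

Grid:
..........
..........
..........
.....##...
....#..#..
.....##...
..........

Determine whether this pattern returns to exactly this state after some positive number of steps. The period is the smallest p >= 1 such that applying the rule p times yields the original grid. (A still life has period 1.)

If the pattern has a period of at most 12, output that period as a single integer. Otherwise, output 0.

Simulating and comparing each generation to the original:
Gen 0 (original, given above): 6 live cells
Gen 1: 6 live cells, MATCHES original -> period = 1

Answer: 1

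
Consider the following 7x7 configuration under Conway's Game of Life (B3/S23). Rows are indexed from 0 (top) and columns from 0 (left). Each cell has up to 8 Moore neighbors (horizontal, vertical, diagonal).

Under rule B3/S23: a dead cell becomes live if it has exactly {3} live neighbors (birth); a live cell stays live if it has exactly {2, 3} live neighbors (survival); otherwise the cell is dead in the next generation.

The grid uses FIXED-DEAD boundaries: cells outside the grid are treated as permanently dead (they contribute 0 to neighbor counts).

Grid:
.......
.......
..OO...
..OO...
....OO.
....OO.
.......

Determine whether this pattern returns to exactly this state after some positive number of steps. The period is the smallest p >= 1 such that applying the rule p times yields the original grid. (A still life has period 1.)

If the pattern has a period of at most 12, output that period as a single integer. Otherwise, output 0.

Answer: 2

Derivation:
Simulating and comparing each generation to the original:
Gen 0 (original, given above): 8 live cells
Gen 1: 6 live cells, differs from original
Gen 2: 8 live cells, MATCHES original -> period = 2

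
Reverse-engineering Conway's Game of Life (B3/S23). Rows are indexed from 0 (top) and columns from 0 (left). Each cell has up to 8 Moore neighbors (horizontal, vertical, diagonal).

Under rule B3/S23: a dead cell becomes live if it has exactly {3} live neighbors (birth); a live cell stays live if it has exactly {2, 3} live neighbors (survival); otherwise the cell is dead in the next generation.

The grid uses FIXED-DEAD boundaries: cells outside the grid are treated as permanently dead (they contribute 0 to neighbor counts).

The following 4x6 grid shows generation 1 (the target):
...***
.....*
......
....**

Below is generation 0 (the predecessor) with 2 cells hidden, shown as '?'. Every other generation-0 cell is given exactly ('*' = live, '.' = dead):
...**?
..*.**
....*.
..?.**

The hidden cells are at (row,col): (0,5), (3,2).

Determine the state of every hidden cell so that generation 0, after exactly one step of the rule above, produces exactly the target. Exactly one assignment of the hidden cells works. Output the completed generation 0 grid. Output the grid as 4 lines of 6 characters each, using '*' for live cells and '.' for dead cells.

Answer: ...**.
..*.**
....*.
....**

Derivation:
Hidden generation-0 cells (in order): (0,5), (3,2).
A hidden cell only influences target cells in its own 3x3 neighborhood. Try each of the 2^2 = 4 assignments, step the completed generation 0 forward once under B3/S23, and compare with the target:
  (0,5)=. (3,2)=. -> step reproduces the target at every cell -> ACCEPT
  (0,5)=. (3,2)=* -> step gives (3,3)='*' but target has '.' -> reject
  (0,5)=* (3,2)=. -> step gives (0,4)='.' but target has '*' -> reject
  (0,5)=* (3,2)=* -> step gives (0,4)='.' but target has '*' -> reject
Unique solution: (0,5)=dead, (3,2)=dead.
Check: live-neighbor counts of every cell in the completed generation 0:
012333
011543
011445
000222
Applying B3/S23 to generation 0 with these counts gives:
...***
.....*
......
....**
which matches the target exactly.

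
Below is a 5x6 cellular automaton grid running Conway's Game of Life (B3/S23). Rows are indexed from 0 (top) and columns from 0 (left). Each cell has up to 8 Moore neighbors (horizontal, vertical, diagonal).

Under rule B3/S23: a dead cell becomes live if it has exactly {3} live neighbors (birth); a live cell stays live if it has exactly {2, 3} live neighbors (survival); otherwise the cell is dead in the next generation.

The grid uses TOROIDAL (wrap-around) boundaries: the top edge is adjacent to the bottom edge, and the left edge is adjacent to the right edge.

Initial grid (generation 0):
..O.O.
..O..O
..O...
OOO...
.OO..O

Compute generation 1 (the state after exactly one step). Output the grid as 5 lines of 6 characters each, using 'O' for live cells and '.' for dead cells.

Simulating step by step:
Generation 0 (given above): 11 live cells
Generation 1: 12 live cells
(generation 1 grid is the final answer)

Answer: O.O.OO
.OO...
O.OO..
O..O..
.....O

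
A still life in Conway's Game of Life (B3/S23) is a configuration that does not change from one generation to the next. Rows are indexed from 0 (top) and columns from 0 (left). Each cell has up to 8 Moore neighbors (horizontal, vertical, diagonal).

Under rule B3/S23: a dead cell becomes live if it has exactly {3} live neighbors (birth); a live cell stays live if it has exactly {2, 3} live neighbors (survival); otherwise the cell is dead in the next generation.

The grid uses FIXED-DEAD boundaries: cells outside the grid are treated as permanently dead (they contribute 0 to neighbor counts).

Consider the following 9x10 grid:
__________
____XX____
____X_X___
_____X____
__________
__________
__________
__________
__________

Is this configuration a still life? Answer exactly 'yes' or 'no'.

Compute generation 1 and compare to generation 0 (given above):
Generation 1:
__________
____XX____
____X_X___
_____X____
__________
__________
__________
__________
__________
The grids are IDENTICAL -> still life.

Answer: yes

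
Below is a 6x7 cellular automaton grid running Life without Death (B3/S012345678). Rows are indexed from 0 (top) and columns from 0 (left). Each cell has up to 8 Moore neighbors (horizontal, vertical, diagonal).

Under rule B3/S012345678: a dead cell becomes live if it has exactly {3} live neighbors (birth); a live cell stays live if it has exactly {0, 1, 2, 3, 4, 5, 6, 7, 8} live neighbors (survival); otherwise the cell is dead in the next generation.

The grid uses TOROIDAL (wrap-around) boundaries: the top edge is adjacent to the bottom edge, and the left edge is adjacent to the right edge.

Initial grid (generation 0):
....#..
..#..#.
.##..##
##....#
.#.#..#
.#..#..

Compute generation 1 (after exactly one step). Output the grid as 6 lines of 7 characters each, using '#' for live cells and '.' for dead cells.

Answer: ...###.
.######
.##..##
##....#
.#.#.##
######.

Derivation:
Simulating step by step:
Generation 0 (given above): 15 live cells
Generation 1: 26 live cells
(generation 1 grid is the final answer)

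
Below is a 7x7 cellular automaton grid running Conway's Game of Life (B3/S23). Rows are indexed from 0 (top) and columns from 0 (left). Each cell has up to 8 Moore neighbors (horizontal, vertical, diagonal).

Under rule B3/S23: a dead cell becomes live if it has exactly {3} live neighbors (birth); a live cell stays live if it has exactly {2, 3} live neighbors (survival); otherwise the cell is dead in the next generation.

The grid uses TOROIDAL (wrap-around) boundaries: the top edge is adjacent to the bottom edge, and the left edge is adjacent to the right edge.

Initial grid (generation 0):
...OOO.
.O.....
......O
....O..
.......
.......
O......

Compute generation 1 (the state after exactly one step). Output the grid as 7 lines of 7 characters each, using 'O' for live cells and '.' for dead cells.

Simulating step by step:
Generation 0 (given above): 7 live cells
Generation 1: 4 live cells
(generation 1 grid is the final answer)

Answer: ....O..
....OO.
.......
.......
.......
.......
....O..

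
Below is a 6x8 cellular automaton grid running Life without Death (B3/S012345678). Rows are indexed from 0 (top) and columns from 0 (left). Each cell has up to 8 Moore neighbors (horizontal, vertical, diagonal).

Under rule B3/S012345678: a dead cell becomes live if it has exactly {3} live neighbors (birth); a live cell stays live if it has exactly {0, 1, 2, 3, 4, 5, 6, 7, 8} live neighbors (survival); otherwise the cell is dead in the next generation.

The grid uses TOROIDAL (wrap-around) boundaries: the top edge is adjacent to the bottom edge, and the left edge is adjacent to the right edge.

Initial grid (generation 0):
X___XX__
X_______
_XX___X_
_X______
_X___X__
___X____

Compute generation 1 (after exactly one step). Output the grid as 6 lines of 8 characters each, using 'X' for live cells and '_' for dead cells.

Answer: X___XX__
X____X_X
XXX___X_
XX______
_XX__X__
___X_X__

Derivation:
Simulating step by step:
Generation 0 (given above): 11 live cells
Generation 1: 17 live cells
(generation 1 grid is the final answer)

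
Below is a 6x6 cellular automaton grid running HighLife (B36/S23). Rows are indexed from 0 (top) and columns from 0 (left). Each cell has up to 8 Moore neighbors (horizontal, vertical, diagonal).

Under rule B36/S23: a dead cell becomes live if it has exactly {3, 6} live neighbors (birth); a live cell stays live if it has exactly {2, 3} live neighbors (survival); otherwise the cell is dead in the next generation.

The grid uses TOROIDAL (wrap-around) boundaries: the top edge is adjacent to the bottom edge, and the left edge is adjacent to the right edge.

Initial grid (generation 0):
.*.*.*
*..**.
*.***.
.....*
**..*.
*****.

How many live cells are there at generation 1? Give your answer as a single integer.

Simulating step by step:
Generation 0 (given above): 19 live cells
Generation 1: 8 live cells
..*.*.
*.....
***...
..*...
....*.
......
Population at generation 1: 8

Answer: 8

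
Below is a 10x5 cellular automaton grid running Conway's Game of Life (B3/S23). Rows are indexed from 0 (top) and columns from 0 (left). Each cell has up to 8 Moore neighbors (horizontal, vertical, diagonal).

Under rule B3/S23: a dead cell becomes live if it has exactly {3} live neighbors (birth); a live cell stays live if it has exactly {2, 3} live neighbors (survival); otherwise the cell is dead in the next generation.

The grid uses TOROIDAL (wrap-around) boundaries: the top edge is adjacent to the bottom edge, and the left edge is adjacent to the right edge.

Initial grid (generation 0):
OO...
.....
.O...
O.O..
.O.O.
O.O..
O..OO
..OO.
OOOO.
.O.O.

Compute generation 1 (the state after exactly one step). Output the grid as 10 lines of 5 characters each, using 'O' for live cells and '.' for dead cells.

Simulating step by step:
Generation 0 (given above): 20 live cells
Generation 1: 16 live cells
(generation 1 grid is the final answer)

Answer: OOO..
OO...
.O...
O.O..
O..OO
O.O..
O....
.....
O....
...O.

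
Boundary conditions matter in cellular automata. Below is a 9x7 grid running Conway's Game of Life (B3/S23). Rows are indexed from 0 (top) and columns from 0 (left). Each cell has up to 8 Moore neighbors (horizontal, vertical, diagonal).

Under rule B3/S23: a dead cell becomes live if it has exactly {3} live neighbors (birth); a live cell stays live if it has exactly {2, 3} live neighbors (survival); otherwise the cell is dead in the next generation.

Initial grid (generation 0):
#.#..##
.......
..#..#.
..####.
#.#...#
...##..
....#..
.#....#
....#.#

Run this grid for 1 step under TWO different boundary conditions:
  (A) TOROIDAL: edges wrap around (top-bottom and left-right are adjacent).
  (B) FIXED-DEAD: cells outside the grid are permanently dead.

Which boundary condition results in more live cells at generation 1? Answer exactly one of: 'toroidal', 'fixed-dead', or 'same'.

Answer: toroidal

Derivation:
Under TOROIDAL boundary, generation 1:
#....##
.#...#.
..#..#.
..#.##.
.##...#
...###.
...###.
#......
.#.....
Population = 21

Under FIXED-DEAD boundary, generation 1:
.......
.#...##
..#..#.
..#.###
.##....
...###.
...###.
.......
.....#.
Population = 18

Comparison: toroidal=21, fixed-dead=18 -> toroidal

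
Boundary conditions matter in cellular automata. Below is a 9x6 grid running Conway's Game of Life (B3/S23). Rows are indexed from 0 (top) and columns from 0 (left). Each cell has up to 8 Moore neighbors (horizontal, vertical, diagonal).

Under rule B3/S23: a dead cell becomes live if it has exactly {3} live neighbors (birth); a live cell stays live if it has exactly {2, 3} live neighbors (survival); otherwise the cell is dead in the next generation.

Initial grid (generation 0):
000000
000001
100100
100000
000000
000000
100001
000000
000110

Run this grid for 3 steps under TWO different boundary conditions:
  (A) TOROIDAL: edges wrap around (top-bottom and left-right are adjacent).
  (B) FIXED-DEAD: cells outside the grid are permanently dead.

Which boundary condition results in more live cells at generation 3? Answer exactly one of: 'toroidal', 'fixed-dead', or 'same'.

Answer: toroidal

Derivation:
Under TOROIDAL boundary, generation 3:
000011
000000
000000
000000
000000
000000
000000
000000
000000
Population = 2

Under FIXED-DEAD boundary, generation 3:
000000
000000
000000
000000
000000
000000
000000
000000
000000
Population = 0

Comparison: toroidal=2, fixed-dead=0 -> toroidal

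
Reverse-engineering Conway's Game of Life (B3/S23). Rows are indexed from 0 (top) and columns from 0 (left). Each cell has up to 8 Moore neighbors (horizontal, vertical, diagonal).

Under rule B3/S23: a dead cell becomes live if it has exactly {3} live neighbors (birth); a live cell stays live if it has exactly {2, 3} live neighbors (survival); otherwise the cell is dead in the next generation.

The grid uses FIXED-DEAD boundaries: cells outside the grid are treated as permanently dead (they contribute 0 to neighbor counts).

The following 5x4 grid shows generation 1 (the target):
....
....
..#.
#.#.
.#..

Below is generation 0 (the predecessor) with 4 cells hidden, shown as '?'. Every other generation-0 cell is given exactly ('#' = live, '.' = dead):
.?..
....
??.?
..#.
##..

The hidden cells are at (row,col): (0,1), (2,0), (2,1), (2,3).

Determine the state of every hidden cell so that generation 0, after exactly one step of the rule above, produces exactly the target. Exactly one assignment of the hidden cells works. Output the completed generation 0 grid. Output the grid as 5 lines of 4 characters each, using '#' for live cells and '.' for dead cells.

Hidden generation-0 cells (in order): (0,1), (2,0), (2,1), (2,3).
A hidden cell only influences target cells in its own 3x3 neighborhood. Try each of the 2^4 = 16 assignments, step the completed generation 0 forward once under B3/S23, and compare with the target:
  (0,1)=. (2,0)=. (2,1)=. (2,3)=. -> step gives (2,2)='.' but target has '#' -> reject
  (0,1)=. (2,0)=. (2,1)=. (2,3)=# -> step gives (2,2)='.' but target has '#' -> reject
  (0,1)=. (2,0)=. (2,1)=# (2,3)=. -> step gives (2,2)='.' but target has '#' -> reject
  (0,1)=. (2,0)=. (2,1)=# (2,3)=# -> step reproduces the target at every cell -> ACCEPT
  (0,1)=. (2,0)=# (2,1)=. (2,3)=. -> step gives (2,2)='.' but target has '#' -> reject
  (0,1)=. (2,0)=# (2,1)=. (2,3)=# -> step gives (2,2)='.' but target has '#' -> reject
  (0,1)=. (2,0)=# (2,1)=# (2,3)=. -> step gives (2,1)='#' but target has '.' -> reject
  (0,1)=. (2,0)=# (2,1)=# (2,3)=# -> step gives (2,1)='#' but target has '.' -> reject
  (0,1)=# (2,0)=. (2,1)=. (2,3)=. -> step gives (2,2)='.' but target has '#' -> reject
  (0,1)=# (2,0)=. (2,1)=. (2,3)=# -> step gives (2,2)='.' but target has '#' -> reject
  (0,1)=# (2,0)=. (2,1)=# (2,3)=. -> step gives (2,2)='.' but target has '#' -> reject
  (0,1)=# (2,0)=. (2,1)=# (2,3)=# -> step gives (1,2)='#' but target has '.' -> reject
  (0,1)=# (2,0)=# (2,1)=. (2,3)=. -> step gives (2,2)='.' but target has '#' -> reject
  (0,1)=# (2,0)=# (2,1)=. (2,3)=# -> step gives (2,2)='.' but target has '#' -> reject
  (0,1)=# (2,0)=# (2,1)=# (2,3)=. -> step gives (1,0)='#' but target has '.' -> reject
  (0,1)=# (2,0)=# (2,1)=# (2,3)=# -> step gives (1,0)='#' but target has '.' -> reject
Unique solution: (0,1)=dead, (2,0)=dead, (2,1)=live, (2,3)=live.
Check: live-neighbor counts of every cell in the completed generation 0:
0000
1121
1131
3432
1221
Applying B3/S23 to generation 0 with these counts gives:
....
....
..#.
#.#.
.#..
which matches the target exactly.

Answer: ....
....
.#.#
..#.
##..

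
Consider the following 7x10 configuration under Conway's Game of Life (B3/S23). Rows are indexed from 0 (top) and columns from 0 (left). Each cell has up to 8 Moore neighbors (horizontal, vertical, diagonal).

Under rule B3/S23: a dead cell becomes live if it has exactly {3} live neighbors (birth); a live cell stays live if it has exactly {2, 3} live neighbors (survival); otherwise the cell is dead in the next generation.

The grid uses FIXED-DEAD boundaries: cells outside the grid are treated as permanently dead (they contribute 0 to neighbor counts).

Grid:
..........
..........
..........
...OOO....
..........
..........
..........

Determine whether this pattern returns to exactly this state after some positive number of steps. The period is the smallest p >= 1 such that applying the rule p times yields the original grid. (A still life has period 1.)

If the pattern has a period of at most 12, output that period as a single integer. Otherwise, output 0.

Simulating and comparing each generation to the original:
Gen 0 (original, given above): 3 live cells
Gen 1: 3 live cells, differs from original
Gen 2: 3 live cells, MATCHES original -> period = 2

Answer: 2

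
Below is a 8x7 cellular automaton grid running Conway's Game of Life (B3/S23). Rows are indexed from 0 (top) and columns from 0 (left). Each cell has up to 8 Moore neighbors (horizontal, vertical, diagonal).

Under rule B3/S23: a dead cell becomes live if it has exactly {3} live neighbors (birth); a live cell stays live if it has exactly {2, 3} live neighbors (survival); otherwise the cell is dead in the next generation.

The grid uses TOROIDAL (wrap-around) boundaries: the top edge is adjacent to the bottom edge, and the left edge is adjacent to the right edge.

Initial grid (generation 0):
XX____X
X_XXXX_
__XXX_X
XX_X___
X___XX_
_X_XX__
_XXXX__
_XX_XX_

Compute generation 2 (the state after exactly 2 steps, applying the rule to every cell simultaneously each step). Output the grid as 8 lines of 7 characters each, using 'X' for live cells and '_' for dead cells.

Answer: _____X_
_______
X______
_X___X_
_______
_X_____
XX___X_
_____XX

Derivation:
Simulating step by step:
Generation 0 (given above): 29 live cells
Generation 1: 12 live cells
_______
_______
______X
XX_____
X____XX
XX_____
X______
____XXX
Generation 2: 10 live cells
(generation 2 grid is the final answer)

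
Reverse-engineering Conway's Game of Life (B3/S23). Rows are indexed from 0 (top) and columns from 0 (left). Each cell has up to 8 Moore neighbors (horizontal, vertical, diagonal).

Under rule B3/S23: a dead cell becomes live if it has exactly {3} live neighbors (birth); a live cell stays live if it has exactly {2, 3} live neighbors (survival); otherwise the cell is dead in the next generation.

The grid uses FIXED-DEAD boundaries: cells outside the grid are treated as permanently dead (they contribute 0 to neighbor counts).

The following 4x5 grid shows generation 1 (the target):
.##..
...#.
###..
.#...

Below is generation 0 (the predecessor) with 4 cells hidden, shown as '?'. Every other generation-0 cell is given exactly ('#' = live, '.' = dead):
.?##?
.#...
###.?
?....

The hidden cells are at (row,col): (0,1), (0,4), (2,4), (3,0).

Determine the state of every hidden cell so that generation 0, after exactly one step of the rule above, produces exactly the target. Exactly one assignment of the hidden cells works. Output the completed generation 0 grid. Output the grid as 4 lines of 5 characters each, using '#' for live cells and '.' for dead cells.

Answer: .###.
.#...
###..
.....

Derivation:
Hidden generation-0 cells (in order): (0,1), (0,4), (2,4), (3,0).
A hidden cell only influences target cells in its own 3x3 neighborhood. Try each of the 2^4 = 16 assignments, step the completed generation 0 forward once under B3/S23, and compare with the target:
  (0,1)=. (0,4)=. (2,4)=. (3,0)=. -> step gives (0,1)='.' but target has '#' -> reject
  (0,1)=. (0,4)=. (2,4)=. (3,0)=# -> step gives (0,1)='.' but target has '#' -> reject
  (0,1)=. (0,4)=. (2,4)=# (3,0)=. -> step gives (0,1)='.' but target has '#' -> reject
  (0,1)=. (0,4)=. (2,4)=# (3,0)=# -> step gives (0,1)='.' but target has '#' -> reject
  (0,1)=. (0,4)=# (2,4)=. (3,0)=. -> step gives (0,1)='.' but target has '#' -> reject
  (0,1)=. (0,4)=# (2,4)=. (3,0)=# -> step gives (0,1)='.' but target has '#' -> reject
  (0,1)=. (0,4)=# (2,4)=# (3,0)=. -> step gives (0,1)='.' but target has '#' -> reject
  (0,1)=. (0,4)=# (2,4)=# (3,0)=# -> step gives (0,1)='.' but target has '#' -> reject
  (0,1)=# (0,4)=. (2,4)=. (3,0)=. -> step reproduces the target at every cell -> ACCEPT
  (0,1)=# (0,4)=. (2,4)=. (3,0)=# -> step gives (2,1)='.' but target has '#' -> reject
  (0,1)=# (0,4)=. (2,4)=# (3,0)=. -> step gives (1,3)='.' but target has '#' -> reject
  (0,1)=# (0,4)=. (2,4)=# (3,0)=# -> step gives (1,3)='.' but target has '#' -> reject
  (0,1)=# (0,4)=# (2,4)=. (3,0)=. -> step gives (0,3)='#' but target has '.' -> reject
  (0,1)=# (0,4)=# (2,4)=. (3,0)=# -> step gives (0,3)='#' but target has '.' -> reject
  (0,1)=# (0,4)=# (2,4)=# (3,0)=. -> step gives (0,3)='#' but target has '.' -> reject
  (0,1)=# (0,4)=# (2,4)=# (3,0)=# -> step gives (0,3)='#' but target has '.' -> reject
Unique solution: (0,1)=live, (0,4)=dead, (2,4)=dead, (3,0)=dead.
Check: live-neighbor counts of every cell in the completed generation 0:
22311
45631
23210
23210
Applying B3/S23 to generation 0 with these counts gives:
.##..
...#.
###..
.#...
which matches the target exactly.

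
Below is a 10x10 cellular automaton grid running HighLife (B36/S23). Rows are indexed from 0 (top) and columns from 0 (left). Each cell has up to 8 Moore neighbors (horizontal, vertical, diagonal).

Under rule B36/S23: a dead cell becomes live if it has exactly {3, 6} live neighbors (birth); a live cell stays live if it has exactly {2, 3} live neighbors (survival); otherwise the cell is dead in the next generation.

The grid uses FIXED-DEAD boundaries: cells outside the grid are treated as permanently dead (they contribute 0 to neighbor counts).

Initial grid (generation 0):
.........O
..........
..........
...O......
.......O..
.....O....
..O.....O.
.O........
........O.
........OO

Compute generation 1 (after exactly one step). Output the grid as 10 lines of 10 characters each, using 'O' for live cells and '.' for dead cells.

Answer: ..........
..........
..........
..........
..........
..........
..........
..........
........OO
........OO

Derivation:
Simulating step by step:
Generation 0 (given above): 10 live cells
Generation 1: 4 live cells
(generation 1 grid is the final answer)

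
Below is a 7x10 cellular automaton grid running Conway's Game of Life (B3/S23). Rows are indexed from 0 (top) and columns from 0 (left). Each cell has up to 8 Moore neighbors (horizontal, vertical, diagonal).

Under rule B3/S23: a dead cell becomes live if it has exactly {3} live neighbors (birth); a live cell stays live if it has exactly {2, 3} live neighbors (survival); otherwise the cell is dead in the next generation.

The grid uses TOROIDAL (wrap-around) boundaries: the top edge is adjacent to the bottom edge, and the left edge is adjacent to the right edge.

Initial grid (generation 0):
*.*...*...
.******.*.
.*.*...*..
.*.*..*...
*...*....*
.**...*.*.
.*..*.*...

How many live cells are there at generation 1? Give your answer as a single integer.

Simulating step by step:
Generation 0 (given above): 26 live cells
Generation 1: 25 live cells
*.....*...
*...***...
**.....*..
.*.**.....
*..*.*.*.*
.***...*.*
*..*..*...
Population at generation 1: 25

Answer: 25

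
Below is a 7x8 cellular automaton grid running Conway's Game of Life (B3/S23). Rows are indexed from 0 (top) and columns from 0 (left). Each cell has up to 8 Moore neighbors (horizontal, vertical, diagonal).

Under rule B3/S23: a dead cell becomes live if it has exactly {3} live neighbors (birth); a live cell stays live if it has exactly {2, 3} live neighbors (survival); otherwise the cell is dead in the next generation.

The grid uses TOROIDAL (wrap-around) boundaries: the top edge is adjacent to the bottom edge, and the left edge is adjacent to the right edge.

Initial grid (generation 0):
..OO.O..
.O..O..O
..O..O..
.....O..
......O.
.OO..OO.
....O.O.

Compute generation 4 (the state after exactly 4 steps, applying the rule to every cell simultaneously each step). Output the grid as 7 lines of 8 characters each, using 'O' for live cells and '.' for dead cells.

Simulating step by step:
Generation 0 (given above): 16 live cells
Generation 1: 19 live cells
..OO.OO.
.O..OOO.
....OOO.
.....OO.
......O.
......OO
.O..O.O.
Generation 2: 14 live cells
.OOO...O
..O....O
.......O
....O..O
........
......OO
..OOO...
Generation 3: 19 live cells
OO..O...
.OOO..OO
O.....OO
........
......OO
...O....
OO..O.OO
Generation 4: 17 live cells
(generation 4 grid is the final answer)

Answer: ....O...
..OO.OO.
OOO...O.
O.......
........
.....O..
.OOOOO.O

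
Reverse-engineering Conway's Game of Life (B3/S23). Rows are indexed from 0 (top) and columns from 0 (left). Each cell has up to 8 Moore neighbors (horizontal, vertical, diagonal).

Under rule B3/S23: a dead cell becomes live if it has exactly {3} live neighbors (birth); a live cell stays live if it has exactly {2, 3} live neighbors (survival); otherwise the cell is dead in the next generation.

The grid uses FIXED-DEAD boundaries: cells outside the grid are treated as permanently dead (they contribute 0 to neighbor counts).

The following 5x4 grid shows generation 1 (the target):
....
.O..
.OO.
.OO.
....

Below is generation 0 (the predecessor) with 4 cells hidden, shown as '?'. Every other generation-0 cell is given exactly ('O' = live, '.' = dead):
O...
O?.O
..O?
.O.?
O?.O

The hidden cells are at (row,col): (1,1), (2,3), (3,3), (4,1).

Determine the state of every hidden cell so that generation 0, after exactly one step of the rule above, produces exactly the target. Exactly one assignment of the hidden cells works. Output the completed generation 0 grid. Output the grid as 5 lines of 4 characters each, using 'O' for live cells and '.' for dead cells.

Answer: O...
O..O
..O.
.O..
O..O

Derivation:
Hidden generation-0 cells (in order): (1,1), (2,3), (3,3), (4,1).
A hidden cell only influences target cells in its own 3x3 neighborhood. Try each of the 2^4 = 16 assignments, step the completed generation 0 forward once under B3/S23, and compare with the target:
  (1,1)=. (2,3)=. (3,3)=. (4,1)=. -> step reproduces the target at every cell -> ACCEPT
  (1,1)=. (2,3)=. (3,3)=. (4,1)=O -> step gives (3,0)='O' but target has '.' -> reject
  (1,1)=. (2,3)=. (3,3)=O (4,1)=. -> step gives (2,3)='O' but target has '.' -> reject
  (1,1)=. (2,3)=. (3,3)=O (4,1)=O -> step gives (2,3)='O' but target has '.' -> reject
  (1,1)=. (2,3)=O (3,3)=. (4,1)=. -> step gives (1,2)='O' but target has '.' -> reject
  (1,1)=. (2,3)=O (3,3)=. (4,1)=O -> step gives (1,2)='O' but target has '.' -> reject
  (1,1)=. (2,3)=O (3,3)=O (4,1)=. -> step gives (1,2)='O' but target has '.' -> reject
  (1,1)=. (2,3)=O (3,3)=O (4,1)=O -> step gives (1,2)='O' but target has '.' -> reject
  (1,1)=O (2,3)=. (3,3)=. (4,1)=. -> step gives (0,0)='O' but target has '.' -> reject
  (1,1)=O (2,3)=. (3,3)=. (4,1)=O -> step gives (0,0)='O' but target has '.' -> reject
  (1,1)=O (2,3)=. (3,3)=O (4,1)=. -> step gives (0,0)='O' but target has '.' -> reject
  (1,1)=O (2,3)=. (3,3)=O (4,1)=O -> step gives (0,0)='O' but target has '.' -> reject
  (1,1)=O (2,3)=O (3,3)=. (4,1)=. -> step gives (0,0)='O' but target has '.' -> reject
  (1,1)=O (2,3)=O (3,3)=. (4,1)=O -> step gives (0,0)='O' but target has '.' -> reject
  (1,1)=O (2,3)=O (3,3)=O (4,1)=. -> step gives (0,0)='O' but target has '.' -> reject
  (1,1)=O (2,3)=O (3,3)=O (4,1)=O -> step gives (0,0)='O' but target has '.' -> reject
Unique solution: (1,1)=dead, (2,3)=dead, (3,3)=dead, (4,1)=dead.
Check: live-neighbor counts of every cell in the completed generation 0:
1211
1321
2322
2232
1220
Applying B3/S23 to generation 0 with these counts gives:
....
.O..
.OO.
.OO.
....
which matches the target exactly.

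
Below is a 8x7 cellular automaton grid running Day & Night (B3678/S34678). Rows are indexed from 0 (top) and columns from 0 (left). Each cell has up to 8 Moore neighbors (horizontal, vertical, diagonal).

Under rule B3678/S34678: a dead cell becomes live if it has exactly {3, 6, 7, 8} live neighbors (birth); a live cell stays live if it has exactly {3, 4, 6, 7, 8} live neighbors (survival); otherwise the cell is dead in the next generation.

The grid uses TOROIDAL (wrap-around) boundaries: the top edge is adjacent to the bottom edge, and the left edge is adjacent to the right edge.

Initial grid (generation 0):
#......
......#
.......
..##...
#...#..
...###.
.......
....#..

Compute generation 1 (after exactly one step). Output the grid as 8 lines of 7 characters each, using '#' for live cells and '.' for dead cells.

Answer: .......
.......
.......
.......
..#.##.
....#..
...#.#.
.......

Derivation:
Simulating step by step:
Generation 0 (given above): 10 live cells
Generation 1: 6 live cells
(generation 1 grid is the final answer)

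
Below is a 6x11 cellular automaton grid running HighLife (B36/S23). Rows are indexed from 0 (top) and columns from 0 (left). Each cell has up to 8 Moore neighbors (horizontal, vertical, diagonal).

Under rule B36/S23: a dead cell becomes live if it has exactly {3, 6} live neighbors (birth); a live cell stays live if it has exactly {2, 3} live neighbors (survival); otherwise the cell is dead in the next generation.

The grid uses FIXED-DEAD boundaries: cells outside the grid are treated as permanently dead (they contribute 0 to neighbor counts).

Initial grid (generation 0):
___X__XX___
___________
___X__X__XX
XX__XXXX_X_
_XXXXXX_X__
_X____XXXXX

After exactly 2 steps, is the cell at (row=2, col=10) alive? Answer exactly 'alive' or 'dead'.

Answer: alive

Derivation:
Simulating step by step:
Generation 0 (given above): 27 live cells
Generation 1: 20 live cells
___________
______XX___
____X_XXXXX
XX_______XX
___X______X
_X_XX_X_XX_
Generation 2: 17 live cells
___________
_____XX__X_
_____XX___X
_______X___
XX_XX___X_X
__XXX____X_

Cell (2,10) at generation 2: 1 -> alive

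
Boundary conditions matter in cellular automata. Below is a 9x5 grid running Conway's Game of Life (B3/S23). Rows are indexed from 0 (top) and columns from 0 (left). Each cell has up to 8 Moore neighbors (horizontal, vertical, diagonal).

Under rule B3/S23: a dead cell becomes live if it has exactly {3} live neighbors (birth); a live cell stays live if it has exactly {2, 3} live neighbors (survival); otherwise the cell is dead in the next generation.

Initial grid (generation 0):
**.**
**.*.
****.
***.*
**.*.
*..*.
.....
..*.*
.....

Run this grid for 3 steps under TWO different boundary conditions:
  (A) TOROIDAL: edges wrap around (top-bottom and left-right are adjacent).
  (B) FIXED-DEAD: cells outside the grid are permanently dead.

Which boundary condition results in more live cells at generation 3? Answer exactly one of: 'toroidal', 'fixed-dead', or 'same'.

Answer: fixed-dead

Derivation:
Under TOROIDAL boundary, generation 3:
.**..
.....
.....
.....
*.*..
.....
.....
.....
.*.*.
Population = 6

Under FIXED-DEAD boundary, generation 3:
.....
.....
...**
..*.*
.*..*
*...*
.***.
.....
.....
Population = 11

Comparison: toroidal=6, fixed-dead=11 -> fixed-dead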